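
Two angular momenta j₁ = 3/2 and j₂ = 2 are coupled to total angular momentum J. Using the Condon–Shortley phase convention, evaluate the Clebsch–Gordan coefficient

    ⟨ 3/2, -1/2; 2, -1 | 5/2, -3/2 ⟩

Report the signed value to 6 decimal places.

triangle: 1!*2!*3!/7! = 12/5040
(j±m)!: 1!*2!*1!*3!*1!*4! = 288
prefactor² = (2J+1)*Δ*N² = 144/35
  k=0: +1/(0!*1!*2!*1!*0!*2!) = 1/4
  k=1: −1/(1!*0!*1!*0!*1!*3!) = -1/6
Σ = 1/12  ⇒  CG² = 144/35*1/12² = 1/35
CG = +√(1/35) = +0.169031

+0.169031  (= +√(1/35))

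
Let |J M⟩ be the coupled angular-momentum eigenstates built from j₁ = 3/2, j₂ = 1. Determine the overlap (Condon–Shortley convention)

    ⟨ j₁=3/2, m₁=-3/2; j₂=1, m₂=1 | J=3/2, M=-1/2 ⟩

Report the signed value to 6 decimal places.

-0.632456

√[4·1!2!1!/5! · 0!3!2!0!1!2!] = √(8/5)
  +(−1)^1/∏(1,0,2,1,0,0)! = -1/2  (running -1/2)
⟨..|..⟩ = √(8/5)·(-1/2) = -0.632456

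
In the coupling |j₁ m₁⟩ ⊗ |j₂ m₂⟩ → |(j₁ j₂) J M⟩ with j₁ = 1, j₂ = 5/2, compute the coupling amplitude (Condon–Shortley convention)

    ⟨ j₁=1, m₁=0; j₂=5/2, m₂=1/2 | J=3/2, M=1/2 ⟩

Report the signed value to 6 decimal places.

j₁+j₂−J=2  J+j₁−j₂=0  J−j₁+j₂=3  j₁+j₂+J+1=6
(j₁±m₁, j₂±m₂, J±M) = (1,1,3,2,2,1)
P² = 8/5
sum k=1..1:
  [1] −1/2 = -1/2
S = -1/2
C² = P²·S² = 2/5 ; C = -0.632456

−√(2/5) = -0.632456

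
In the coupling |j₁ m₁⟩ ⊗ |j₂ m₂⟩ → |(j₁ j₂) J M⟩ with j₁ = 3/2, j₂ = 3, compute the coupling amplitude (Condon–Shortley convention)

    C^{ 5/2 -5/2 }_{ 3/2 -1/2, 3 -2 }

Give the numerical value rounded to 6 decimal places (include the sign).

−√(5/14) = -0.597614

j₁+j₂−J=2  J+j₁−j₂=1  J−j₁+j₂=4  j₁+j₂+J+1=8
(j₁±m₁, j₂±m₂, J±M) = (1,2,1,5,0,5)
P² = 1440/7
sum k=1..1:
  [1] −1/24 = -1/24
S = -1/24
C² = P²·S² = 5/14 ; C = -0.597614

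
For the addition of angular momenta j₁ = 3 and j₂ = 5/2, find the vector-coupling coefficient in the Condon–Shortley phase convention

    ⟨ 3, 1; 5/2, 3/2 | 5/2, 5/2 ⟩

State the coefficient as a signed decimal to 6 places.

j₁+j₂−J=3  J+j₁−j₂=3  J−j₁+j₂=2  j₁+j₂+J+1=9
(j₁±m₁, j₂±m₂, J±M) = (4,2,4,1,5,0)
P² = 1152/7
sum k=2..2:
  [2] +1/24 = 1/24
S = 1/24
C² = P²·S² = 2/7 ; C = +0.534522

+0.534522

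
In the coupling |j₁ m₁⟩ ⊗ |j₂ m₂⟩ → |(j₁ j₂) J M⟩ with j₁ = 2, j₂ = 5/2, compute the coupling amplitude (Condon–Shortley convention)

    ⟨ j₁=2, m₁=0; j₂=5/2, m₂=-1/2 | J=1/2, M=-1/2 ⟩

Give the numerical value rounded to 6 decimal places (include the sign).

+√(1/5) = +0.447214

triangle: 4!*0!*1!/6! = 24/720
(j±m)!: 2!*2!*2!*3!*0!*1! = 48
prefactor² = (2J+1)*Δ*N² = 16/5
  k=2: +1/(2!*2!*0!*0!*0!*1!) = 1/4
Σ = 1/4  ⇒  CG² = 16/5*1/4² = 1/5
CG = +√(1/5) = +0.447214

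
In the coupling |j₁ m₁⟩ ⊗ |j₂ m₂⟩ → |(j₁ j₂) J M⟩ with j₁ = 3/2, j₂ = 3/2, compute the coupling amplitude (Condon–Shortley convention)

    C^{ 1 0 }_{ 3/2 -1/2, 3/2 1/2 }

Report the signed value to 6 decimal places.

triangle: 2!*1!*1!/5! = 2/120
(j±m)!: 1!*2!*2!*1!*1!*1! = 4
prefactor² = (2J+1)*Δ*N² = 1/5
  k=1: −1/(1!*1!*1!*1!*0!*0!) = -1
  k=2: +1/(2!*0!*0!*0!*1!*1!) = 1/2
Σ = -1/2  ⇒  CG² = 1/5*(-1/2)² = 1/20
CG = −√(1/20) = -0.223607

−√(1/20) ≈ -0.223607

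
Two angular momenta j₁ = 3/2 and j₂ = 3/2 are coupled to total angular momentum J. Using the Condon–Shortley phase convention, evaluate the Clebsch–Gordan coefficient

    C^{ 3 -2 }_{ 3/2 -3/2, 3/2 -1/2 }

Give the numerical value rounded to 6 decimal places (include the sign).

+√(1/2) = +0.707107

√[7·0!3!3!/7! · 0!3!1!2!1!5!] = √(72)
  +(−1)^0/∏(0,0,3,1,0,2)! = 1/12  (running 1/12)
⟨..|..⟩ = √(72)·(1/12) = +0.707107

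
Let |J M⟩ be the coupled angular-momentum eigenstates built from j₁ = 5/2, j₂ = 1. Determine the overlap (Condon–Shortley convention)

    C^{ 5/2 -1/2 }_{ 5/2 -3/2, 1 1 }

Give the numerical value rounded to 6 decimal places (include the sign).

−√(16/35) ≈ -0.676123

j₁+j₂−J=1  J+j₁−j₂=4  J−j₁+j₂=1  j₁+j₂+J+1=7
(j₁±m₁, j₂±m₂, J±M) = (1,4,2,0,2,3)
P² = 576/35
sum k=1..1:
  [1] −1/6 = -1/6
S = -1/6
C² = P²·S² = 16/35 ; C = -0.676123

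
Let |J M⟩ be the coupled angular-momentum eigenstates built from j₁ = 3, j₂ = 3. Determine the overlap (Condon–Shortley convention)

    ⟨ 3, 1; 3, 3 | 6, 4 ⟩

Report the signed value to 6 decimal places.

j₁+j₂−J=0  J+j₁−j₂=6  J−j₁+j₂=6  j₁+j₂+J+1=13
(j₁±m₁, j₂±m₂, J±M) = (4,2,6,0,10,2)
P² = 2985984000/11
sum k=0..0:
  [0] +1/34560 = 1/34560
S = 1/34560
C² = P²·S² = 5/22 ; C = +0.476731

+0.476731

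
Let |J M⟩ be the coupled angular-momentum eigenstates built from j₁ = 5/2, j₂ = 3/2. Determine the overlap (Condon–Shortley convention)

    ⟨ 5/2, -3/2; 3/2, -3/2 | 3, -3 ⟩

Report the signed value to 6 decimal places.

triangle: 1!×4!×2!/8! = 48/40320
(j±m)!: 1!×4!×0!×3!×0!×6! = 103680
prefactor² = (2J+1)×Δ×N² = 864
  k=0: +1/(0!×1!×4!×0!×0!×2!) = 1/48
Σ = 1/48  ⇒  CG² = 864×1/48² = 3/8
CG = +√(3/8) = +0.612372

+√(3/8) ≈ +0.612372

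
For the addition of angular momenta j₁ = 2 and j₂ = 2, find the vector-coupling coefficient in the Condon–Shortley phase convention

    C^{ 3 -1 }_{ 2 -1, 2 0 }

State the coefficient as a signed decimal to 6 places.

-0.447214

j₁+j₂−J=1  J+j₁−j₂=3  J−j₁+j₂=3  j₁+j₂+J+1=8
(j₁±m₁, j₂±m₂, J±M) = (1,3,2,2,2,4)
P² = 36/5
sum k=0..1:
  [0] +1/12 = 1/12
  [1] −1/4 = -1/4
S = -1/6
C² = P²·S² = 1/5 ; C = -0.447214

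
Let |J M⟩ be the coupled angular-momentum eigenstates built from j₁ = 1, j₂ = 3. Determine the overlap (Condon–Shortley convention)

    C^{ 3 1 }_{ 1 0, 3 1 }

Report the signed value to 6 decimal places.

triangle: 1!×1!×5!/8! = 120/40320
(j±m)!: 1!×1!×4!×2!×4!×2! = 2304
prefactor² = (2J+1)×Δ×N² = 48
  k=0: +1/(0!×1!×1!×4!×0!×1!) = 1/24
  k=1: −1/(1!×0!×0!×3!×1!×2!) = -1/12
Σ = -1/24  ⇒  CG² = 48×(-1/24)² = 1/12
CG = −√(1/12) = -0.288675

-0.288675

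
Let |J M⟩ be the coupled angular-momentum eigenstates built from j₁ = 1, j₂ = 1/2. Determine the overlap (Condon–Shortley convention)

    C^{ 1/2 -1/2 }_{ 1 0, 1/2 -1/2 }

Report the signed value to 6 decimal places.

√[2·1!1!0!/3! · 1!1!0!1!0!1!] = √(1/3)
  +(−1)^0/∏(0,1,1,0,0,0)! = 1  (running 1)
⟨..|..⟩ = √(1/3)·(1) = +0.577350

+0.577350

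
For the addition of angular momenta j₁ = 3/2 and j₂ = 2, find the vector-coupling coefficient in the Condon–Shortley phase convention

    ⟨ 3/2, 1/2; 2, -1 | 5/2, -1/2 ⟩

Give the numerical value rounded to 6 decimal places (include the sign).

√[6·1!2!3!/7! · 2!1!1!3!2!3!] = √(72/35)
  +(−1)^0/∏(0,1,1,1,1,2)! = 1/2  (running 1/2)
  +(−1)^1/∏(1,0,0,0,2,3)! = -1/12  (running 5/12)
⟨..|..⟩ = √(72/35)·(5/12) = +0.597614

+√(5/14) = +0.597614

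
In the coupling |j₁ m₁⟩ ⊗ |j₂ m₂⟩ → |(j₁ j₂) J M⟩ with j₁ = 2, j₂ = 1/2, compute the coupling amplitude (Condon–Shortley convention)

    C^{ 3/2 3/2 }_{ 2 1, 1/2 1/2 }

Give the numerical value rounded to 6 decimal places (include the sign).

√[4·1!3!0!/5! · 3!1!1!0!3!0!] = √(36/5)
  +(−1)^1/∏(1,0,0,0,3,0)! = -1/6  (running -1/6)
⟨..|..⟩ = √(36/5)·(-1/6) = -0.447214

−√(1/5) ≈ -0.447214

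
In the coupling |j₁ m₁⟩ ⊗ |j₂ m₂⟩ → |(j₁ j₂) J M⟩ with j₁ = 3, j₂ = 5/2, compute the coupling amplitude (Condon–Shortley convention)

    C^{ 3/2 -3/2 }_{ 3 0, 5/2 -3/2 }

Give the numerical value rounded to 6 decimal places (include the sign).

-0.414039  (= −√(6/35))

j₁+j₂−J=4  J+j₁−j₂=2  J−j₁+j₂=1  j₁+j₂+J+1=8
(j₁±m₁, j₂±m₂, J±M) = (3,3,1,4,0,3)
P² = 864/35
sum k=1..1:
  [1] −1/12 = -1/12
S = -1/12
C² = P²·S² = 6/35 ; C = -0.414039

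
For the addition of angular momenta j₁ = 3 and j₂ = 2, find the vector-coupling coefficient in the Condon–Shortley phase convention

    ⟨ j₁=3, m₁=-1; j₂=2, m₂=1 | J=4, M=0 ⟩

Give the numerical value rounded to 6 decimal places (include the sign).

−√(5/14) = -0.597614

j₁+j₂−J=1  J+j₁−j₂=5  J−j₁+j₂=3  j₁+j₂+J+1=10
(j₁±m₁, j₂±m₂, J±M) = (2,4,3,1,4,4)
P² = 10368/35
sum k=0..1:
  [0] +1/144 = 1/144
  [1] −1/24 = -1/24
S = -5/144
C² = P²·S² = 5/14 ; C = -0.597614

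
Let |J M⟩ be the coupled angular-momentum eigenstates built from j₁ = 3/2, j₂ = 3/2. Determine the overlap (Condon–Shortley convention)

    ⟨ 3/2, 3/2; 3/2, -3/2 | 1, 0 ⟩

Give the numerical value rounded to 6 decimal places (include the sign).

+√(9/20) ≈ +0.670820

triangle: 2!*1!*1!/5! = 2/120
(j±m)!: 3!*0!*0!*3!*1!*1! = 36
prefactor² = (2J+1)*Δ*N² = 9/5
  k=0: +1/(0!*2!*0!*0!*1!*1!) = 1/2
Σ = 1/2  ⇒  CG² = 9/5*1/2² = 9/20
CG = +√(9/20) = +0.670820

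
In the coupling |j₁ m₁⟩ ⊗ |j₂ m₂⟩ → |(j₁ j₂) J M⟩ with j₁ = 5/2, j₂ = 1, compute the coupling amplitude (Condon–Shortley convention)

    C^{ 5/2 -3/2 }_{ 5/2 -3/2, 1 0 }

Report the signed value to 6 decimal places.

−√(9/35) ≈ -0.507093

√[6·1!4!1!/7! · 1!4!1!1!1!4!] = √(576/35)
  +(−1)^0/∏(0,1,4,1,0,0)! = 1/24  (running 1/24)
  +(−1)^1/∏(1,0,3,0,1,1)! = -1/6  (running -1/8)
⟨..|..⟩ = √(576/35)·(-1/8) = -0.507093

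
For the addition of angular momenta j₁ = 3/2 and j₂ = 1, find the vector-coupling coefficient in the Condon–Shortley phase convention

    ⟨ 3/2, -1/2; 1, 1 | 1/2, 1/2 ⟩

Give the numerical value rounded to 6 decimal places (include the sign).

triangle: 2!·1!·0!/4! = 2/24
(j±m)!: 1!·2!·2!·0!·1!·0! = 4
prefactor² = (2J+1)·Δ·N² = 2/3
  k=2: +1/(2!·0!·0!·0!·1!·0!) = 1/2
Σ = 1/2  ⇒  CG² = 2/3·1/2² = 1/6
CG = +√(1/6) = +0.408248

+0.408248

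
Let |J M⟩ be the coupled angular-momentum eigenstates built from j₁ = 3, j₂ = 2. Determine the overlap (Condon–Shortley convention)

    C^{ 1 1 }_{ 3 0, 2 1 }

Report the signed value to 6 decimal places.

triangle: 4!*2!*0!/7! = 48/5040
(j±m)!: 3!*3!*3!*1!*2!*0! = 432
prefactor² = (2J+1)*Δ*N² = 432/35
  k=3: −1/(3!*1!*0!*0!*2!*0!) = -1/12
Σ = -1/12  ⇒  CG² = 432/35*(-1/12)² = 3/35
CG = −√(3/35) = -0.292770

−√(3/35) = -0.292770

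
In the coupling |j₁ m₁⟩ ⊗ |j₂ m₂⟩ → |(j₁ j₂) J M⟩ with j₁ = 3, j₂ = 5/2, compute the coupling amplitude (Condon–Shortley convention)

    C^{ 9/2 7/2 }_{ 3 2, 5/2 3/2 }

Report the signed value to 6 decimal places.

√[10·1!5!4!/11! · 5!1!4!1!8!1!] = √(921600/11)
  +(−1)^0/∏(0,1,1,4,4,0)! = 1/576  (running 1/576)
  +(−1)^1/∏(1,0,0,3,5,1)! = -1/720  (running 1/2880)
⟨..|..⟩ = √(921600/11)·(1/2880) = +0.100504

+0.100504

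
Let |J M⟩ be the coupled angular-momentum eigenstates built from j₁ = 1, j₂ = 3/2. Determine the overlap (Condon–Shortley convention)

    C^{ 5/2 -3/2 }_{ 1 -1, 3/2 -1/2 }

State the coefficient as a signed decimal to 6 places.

j₁+j₂−J=0  J+j₁−j₂=2  J−j₁+j₂=3  j₁+j₂+J+1=6
(j₁±m₁, j₂±m₂, J±M) = (0,2,1,2,1,4)
P² = 48/5
sum k=0..0:
  [0] +1/4 = 1/4
S = 1/4
C² = P²·S² = 3/5 ; C = +0.774597

+√(3/5) = +0.774597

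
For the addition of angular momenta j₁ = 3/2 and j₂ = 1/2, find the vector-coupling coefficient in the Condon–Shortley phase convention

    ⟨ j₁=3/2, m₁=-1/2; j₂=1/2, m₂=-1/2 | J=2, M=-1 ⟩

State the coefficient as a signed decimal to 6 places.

+√(3/4) = +0.866025

j₁+j₂−J=0  J+j₁−j₂=3  J−j₁+j₂=1  j₁+j₂+J+1=5
(j₁±m₁, j₂±m₂, J±M) = (1,2,0,1,1,3)
P² = 3
sum k=0..0:
  [0] +1/2 = 1/2
S = 1/2
C² = P²·S² = 3/4 ; C = +0.866025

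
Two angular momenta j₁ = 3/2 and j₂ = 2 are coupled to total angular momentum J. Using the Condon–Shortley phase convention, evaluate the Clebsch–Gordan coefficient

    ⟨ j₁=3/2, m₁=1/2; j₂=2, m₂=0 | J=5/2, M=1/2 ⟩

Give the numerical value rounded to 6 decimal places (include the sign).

+0.292770  (= +√(3/35))

j₁+j₂−J=1  J+j₁−j₂=2  J−j₁+j₂=3  j₁+j₂+J+1=7
(j₁±m₁, j₂±m₂, J±M) = (2,1,2,2,3,2)
P² = 48/35
sum k=0..1:
  [0] +1/2 = 1/2
  [1] −1/4 = -1/4
S = 1/4
C² = P²·S² = 3/35 ; C = +0.292770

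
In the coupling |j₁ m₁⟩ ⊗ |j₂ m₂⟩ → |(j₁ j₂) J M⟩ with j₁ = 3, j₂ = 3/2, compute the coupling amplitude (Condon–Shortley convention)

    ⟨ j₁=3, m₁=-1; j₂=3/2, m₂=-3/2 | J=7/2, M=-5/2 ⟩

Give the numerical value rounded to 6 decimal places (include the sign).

+√(10/21) ≈ +0.690066

j₁+j₂−J=1  J+j₁−j₂=5  J−j₁+j₂=2  j₁+j₂+J+1=9
(j₁±m₁, j₂±m₂, J±M) = (2,4,0,3,1,6)
P² = 7680/7
sum k=0..0:
  [0] +1/48 = 1/48
S = 1/48
C² = P²·S² = 10/21 ; C = +0.690066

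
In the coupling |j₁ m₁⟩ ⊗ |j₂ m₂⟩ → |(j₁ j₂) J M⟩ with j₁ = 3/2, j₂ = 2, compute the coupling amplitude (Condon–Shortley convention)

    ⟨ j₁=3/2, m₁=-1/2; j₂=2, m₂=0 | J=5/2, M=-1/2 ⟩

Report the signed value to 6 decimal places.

√[6·1!2!3!/7! · 1!2!2!2!2!3!] = √(48/35)
  +(−1)^0/∏(0,1,2,2,0,1)! = 1/4  (running 1/4)
  +(−1)^1/∏(1,0,1,1,1,2)! = -1/2  (running -1/4)
⟨..|..⟩ = √(48/35)·(-1/4) = -0.292770

−√(3/35) = -0.292770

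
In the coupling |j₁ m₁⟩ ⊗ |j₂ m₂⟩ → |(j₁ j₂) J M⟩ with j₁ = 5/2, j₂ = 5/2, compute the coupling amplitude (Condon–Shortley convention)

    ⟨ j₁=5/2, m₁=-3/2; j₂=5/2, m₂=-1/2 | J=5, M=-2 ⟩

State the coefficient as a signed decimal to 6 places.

+√(5/12) ≈ +0.645497

j₁+j₂−J=0  J+j₁−j₂=5  J−j₁+j₂=5  j₁+j₂+J+1=11
(j₁±m₁, j₂±m₂, J±M) = (1,4,2,3,3,7)
P² = 34560
sum k=0..0:
  [0] +1/288 = 1/288
S = 1/288
C² = P²·S² = 5/12 ; C = +0.645497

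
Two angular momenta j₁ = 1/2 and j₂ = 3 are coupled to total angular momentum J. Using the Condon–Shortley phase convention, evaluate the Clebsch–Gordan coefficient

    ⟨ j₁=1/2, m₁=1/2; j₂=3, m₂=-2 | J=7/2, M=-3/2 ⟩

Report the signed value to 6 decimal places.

√[8·0!1!6!/8! · 1!0!1!5!2!5!] = √(28800/7)
  +(−1)^0/∏(0,0,0,1,1,5)! = 1/120  (running 1/120)
⟨..|..⟩ = √(28800/7)·(1/120) = +0.534522

+√(2/7) ≈ +0.534522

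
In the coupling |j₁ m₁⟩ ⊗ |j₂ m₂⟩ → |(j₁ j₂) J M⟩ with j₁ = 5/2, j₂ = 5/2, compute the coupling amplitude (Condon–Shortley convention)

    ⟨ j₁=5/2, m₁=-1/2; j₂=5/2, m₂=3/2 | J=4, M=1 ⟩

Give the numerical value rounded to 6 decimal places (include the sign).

triangle: 1!×4!×4!/10! = 576/3628800
(j±m)!: 2!×3!×4!×1!×5!×3! = 207360
prefactor² = (2J+1)×Δ×N² = 10368/35
  k=0: +1/(0!×1!×3!×4!×1!×0!) = 1/144
  k=1: −1/(1!×0!×2!×3!×2!×1!) = -1/24
Σ = -5/144  ⇒  CG² = 10368/35×(-5/144)² = 5/14
CG = −√(5/14) = -0.597614

−√(5/14) ≈ -0.597614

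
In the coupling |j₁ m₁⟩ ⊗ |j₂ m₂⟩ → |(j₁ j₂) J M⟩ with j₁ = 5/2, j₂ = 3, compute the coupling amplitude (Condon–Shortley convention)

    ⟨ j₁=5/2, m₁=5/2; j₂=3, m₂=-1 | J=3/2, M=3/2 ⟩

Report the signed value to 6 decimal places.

j₁+j₂−J=4  J+j₁−j₂=1  J−j₁+j₂=2  j₁+j₂+J+1=8
(j₁±m₁, j₂±m₂, J±M) = (5,0,2,4,3,0)
P² = 1152/7
sum k=0..0:
  [0] +1/48 = 1/48
S = 1/48
C² = P²·S² = 1/14 ; C = +0.267261

+√(1/14) ≈ +0.267261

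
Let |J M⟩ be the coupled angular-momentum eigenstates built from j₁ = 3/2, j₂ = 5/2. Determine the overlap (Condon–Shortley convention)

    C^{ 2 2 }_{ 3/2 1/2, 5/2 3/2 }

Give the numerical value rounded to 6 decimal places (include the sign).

-0.617213

√[5·2!1!3!/7! · 2!1!4!1!4!0!] = √(96/7)
  +(−1)^1/∏(1,1,0,3,1,0)! = -1/6  (running -1/6)
⟨..|..⟩ = √(96/7)·(-1/6) = -0.617213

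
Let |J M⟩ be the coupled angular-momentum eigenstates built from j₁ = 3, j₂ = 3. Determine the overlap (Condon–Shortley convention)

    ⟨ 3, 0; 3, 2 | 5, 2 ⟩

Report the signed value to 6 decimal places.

-0.577350

triangle: 1!·5!·5!/12! = 14400/479001600
(j±m)!: 3!·3!·5!·1!·7!·3! = 130636800
prefactor² = (2J+1)·Δ·N² = 43200
  k=0: +1/(0!·1!·3!·5!·2!·0!) = 1/1440
  k=1: −1/(1!·0!·2!·4!·3!·1!) = -1/288
Σ = -1/360  ⇒  CG² = 43200·(-1/360)² = 1/3
CG = −√(1/3) = -0.577350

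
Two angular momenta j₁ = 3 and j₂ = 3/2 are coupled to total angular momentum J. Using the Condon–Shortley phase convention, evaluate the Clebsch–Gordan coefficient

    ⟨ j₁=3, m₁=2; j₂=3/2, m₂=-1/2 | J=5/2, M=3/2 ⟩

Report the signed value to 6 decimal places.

+√(1/14) = +0.267261

j₁+j₂−J=2  J+j₁−j₂=4  J−j₁+j₂=1  j₁+j₂+J+1=8
(j₁±m₁, j₂±m₂, J±M) = (5,1,1,2,4,1)
P² = 288/7
sum k=0..1:
  [0] +1/12 = 1/12
  [1] −1/24 = -1/24
S = 1/24
C² = P²·S² = 1/14 ; C = +0.267261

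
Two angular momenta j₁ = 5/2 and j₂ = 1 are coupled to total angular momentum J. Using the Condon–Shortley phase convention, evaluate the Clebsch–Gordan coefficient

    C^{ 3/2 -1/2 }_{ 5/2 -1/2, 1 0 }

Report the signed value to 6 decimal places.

j₁+j₂−J=2  J+j₁−j₂=3  J−j₁+j₂=0  j₁+j₂+J+1=6
(j₁±m₁, j₂±m₂, J±M) = (2,3,1,1,1,2)
P² = 8/5
sum k=1..1:
  [1] −1/2 = -1/2
S = -1/2
C² = P²·S² = 2/5 ; C = -0.632456

-0.632456  (= −√(2/5))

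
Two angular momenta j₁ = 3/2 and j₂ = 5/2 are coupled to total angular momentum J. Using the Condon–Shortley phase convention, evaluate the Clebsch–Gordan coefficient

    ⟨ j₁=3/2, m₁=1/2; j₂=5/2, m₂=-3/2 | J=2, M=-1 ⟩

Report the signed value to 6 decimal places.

+√(1/42) = +0.154303

triangle: 2!*1!*3!/7! = 12/5040
(j±m)!: 2!*1!*1!*4!*1!*3! = 288
prefactor² = (2J+1)*Δ*N² = 24/7
  k=0: +1/(0!*2!*1!*1!*0!*2!) = 1/4
  k=1: −1/(1!*1!*0!*0!*1!*3!) = -1/6
Σ = 1/12  ⇒  CG² = 24/7*1/12² = 1/42
CG = +√(1/42) = +0.154303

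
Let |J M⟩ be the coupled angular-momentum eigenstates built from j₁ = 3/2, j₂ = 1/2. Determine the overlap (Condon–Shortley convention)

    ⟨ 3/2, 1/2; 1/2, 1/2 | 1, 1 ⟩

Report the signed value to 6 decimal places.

−√(1/4) ≈ -0.500000

√[3·1!2!0!/4! · 2!1!1!0!2!0!] = √(1)
  +(−1)^1/∏(1,0,0,0,2,0)! = -1/2  (running -1/2)
⟨..|..⟩ = √(1)·(-1/2) = -0.500000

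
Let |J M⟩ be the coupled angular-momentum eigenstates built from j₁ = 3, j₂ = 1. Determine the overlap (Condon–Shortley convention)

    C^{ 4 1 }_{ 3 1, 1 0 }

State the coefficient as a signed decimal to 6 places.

+0.731925

j₁+j₂−J=0  J+j₁−j₂=6  J−j₁+j₂=2  j₁+j₂+J+1=9
(j₁±m₁, j₂±m₂, J±M) = (4,2,1,1,5,3)
P² = 8640/7
sum k=0..0:
  [0] +1/48 = 1/48
S = 1/48
C² = P²·S² = 15/28 ; C = +0.731925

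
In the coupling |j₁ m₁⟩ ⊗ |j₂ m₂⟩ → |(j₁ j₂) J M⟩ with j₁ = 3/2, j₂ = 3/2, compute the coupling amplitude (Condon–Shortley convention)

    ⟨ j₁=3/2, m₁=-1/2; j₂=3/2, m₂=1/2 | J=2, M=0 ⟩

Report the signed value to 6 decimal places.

−√(1/4) = -0.500000

√[5·1!2!2!/6! · 1!2!2!1!2!2!] = √(4/9)
  +(−1)^0/∏(0,1,2,2,0,0)! = 1/4  (running 1/4)
  +(−1)^1/∏(1,0,1,1,1,1)! = -1  (running -3/4)
⟨..|..⟩ = √(4/9)·(-3/4) = -0.500000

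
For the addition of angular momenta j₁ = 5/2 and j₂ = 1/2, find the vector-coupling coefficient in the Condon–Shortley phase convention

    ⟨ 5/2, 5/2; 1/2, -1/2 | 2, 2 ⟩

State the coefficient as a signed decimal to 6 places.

+0.912871

√[5·1!4!0!/6! · 5!0!0!1!4!0!] = √(480)
  +(−1)^0/∏(0,1,0,0,4,0)! = 1/24  (running 1/24)
⟨..|..⟩ = √(480)·(1/24) = +0.912871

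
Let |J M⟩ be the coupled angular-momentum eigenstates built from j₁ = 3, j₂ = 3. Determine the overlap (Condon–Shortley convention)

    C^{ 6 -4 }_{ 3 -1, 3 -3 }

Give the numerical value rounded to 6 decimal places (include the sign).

+0.476731  (= +√(5/22))

j₁+j₂−J=0  J+j₁−j₂=6  J−j₁+j₂=6  j₁+j₂+J+1=13
(j₁±m₁, j₂±m₂, J±M) = (2,4,0,6,2,10)
P² = 2985984000/11
sum k=0..0:
  [0] +1/34560 = 1/34560
S = 1/34560
C² = P²·S² = 5/22 ; C = +0.476731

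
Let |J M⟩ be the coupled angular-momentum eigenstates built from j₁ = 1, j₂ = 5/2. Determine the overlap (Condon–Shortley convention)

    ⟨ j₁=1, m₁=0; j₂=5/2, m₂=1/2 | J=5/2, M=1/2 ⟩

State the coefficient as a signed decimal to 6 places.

-0.169031  (= −√(1/35))

√[6·1!1!4!/7! · 1!1!3!2!3!2!] = √(144/35)
  +(−1)^0/∏(0,1,1,3,0,1)! = 1/6  (running 1/6)
  +(−1)^1/∏(1,0,0,2,1,2)! = -1/4  (running -1/12)
⟨..|..⟩ = √(144/35)·(-1/12) = -0.169031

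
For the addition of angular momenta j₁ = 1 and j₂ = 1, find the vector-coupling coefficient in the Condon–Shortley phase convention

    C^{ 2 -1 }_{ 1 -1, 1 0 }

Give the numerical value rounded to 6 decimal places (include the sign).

√[5·0!2!2!/5! · 0!2!1!1!1!3!] = √(2)
  +(−1)^0/∏(0,0,2,1,0,1)! = 1/2  (running 1/2)
⟨..|..⟩ = √(2)·(1/2) = +0.707107

+√(1/2) ≈ +0.707107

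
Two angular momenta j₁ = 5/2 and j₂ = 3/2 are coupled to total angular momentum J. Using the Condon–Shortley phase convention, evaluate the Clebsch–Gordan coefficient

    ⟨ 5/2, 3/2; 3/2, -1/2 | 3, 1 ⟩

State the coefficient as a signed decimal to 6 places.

+√(49/120) = +0.639010

j₁+j₂−J=1  J+j₁−j₂=4  J−j₁+j₂=2  j₁+j₂+J+1=8
(j₁±m₁, j₂±m₂, J±M) = (4,1,1,2,4,2)
P² = 96/5
sum k=0..1:
  [0] +1/6 = 1/6
  [1] −1/48 = -1/48
S = 7/48
C² = P²·S² = 49/120 ; C = +0.639010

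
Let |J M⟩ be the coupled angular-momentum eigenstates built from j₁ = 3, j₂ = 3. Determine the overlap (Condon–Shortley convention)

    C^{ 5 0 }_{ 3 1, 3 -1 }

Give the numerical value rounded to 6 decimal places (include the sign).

+√(25/84) ≈ +0.545545

j₁+j₂−J=1  J+j₁−j₂=5  J−j₁+j₂=5  j₁+j₂+J+1=12
(j₁±m₁, j₂±m₂, J±M) = (4,2,2,4,5,5)
P² = 76800/7
sum k=0..1:
  [0] +1/144 = 1/144
  [1] −1/576 = -1/576
S = 1/192
C² = P²·S² = 25/84 ; C = +0.545545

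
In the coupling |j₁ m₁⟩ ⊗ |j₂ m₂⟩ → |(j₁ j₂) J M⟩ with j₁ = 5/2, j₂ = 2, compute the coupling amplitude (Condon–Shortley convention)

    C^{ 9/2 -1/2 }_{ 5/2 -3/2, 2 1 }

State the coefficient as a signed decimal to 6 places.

√[10·0!5!4!/10! · 1!4!3!1!4!5!] = √(23040/7)
  +(−1)^0/∏(0,0,4,3,1,1)! = 1/144  (running 1/144)
⟨..|..⟩ = √(23040/7)·(1/144) = +0.398410

+√(10/63) = +0.398410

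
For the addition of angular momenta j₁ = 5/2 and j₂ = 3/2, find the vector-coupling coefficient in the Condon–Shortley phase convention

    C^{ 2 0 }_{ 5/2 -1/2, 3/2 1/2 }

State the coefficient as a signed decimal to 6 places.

−√(1/14) ≈ -0.267261

j₁+j₂−J=2  J+j₁−j₂=3  J−j₁+j₂=1  j₁+j₂+J+1=7
(j₁±m₁, j₂±m₂, J±M) = (2,3,2,1,2,2)
P² = 8/7
sum k=1..2:
  [1] −1/2 = -1/2
  [2] +1/4 = 1/4
S = -1/4
C² = P²·S² = 1/14 ; C = -0.267261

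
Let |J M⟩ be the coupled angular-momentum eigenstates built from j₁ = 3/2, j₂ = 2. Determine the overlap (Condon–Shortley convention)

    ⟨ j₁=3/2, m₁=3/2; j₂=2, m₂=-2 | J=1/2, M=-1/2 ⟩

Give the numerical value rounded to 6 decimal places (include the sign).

√[2·3!0!1!/5! · 3!0!0!4!0!1!] = √(72/5)
  +(−1)^0/∏(0,3,0,0,0,1)! = 1/6  (running 1/6)
⟨..|..⟩ = √(72/5)·(1/6) = +0.632456

+√(2/5) ≈ +0.632456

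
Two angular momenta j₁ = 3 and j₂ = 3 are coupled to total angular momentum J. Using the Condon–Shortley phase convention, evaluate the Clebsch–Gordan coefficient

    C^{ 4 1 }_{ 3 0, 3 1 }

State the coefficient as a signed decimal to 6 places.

√[9·2!4!4!/11! · 3!3!4!2!5!3!] = √(124416/385)
  +(−1)^0/∏(0,2,3,4,1,0)! = 1/288  (running 1/288)
  +(−1)^1/∏(1,1,2,3,2,1)! = -1/24  (running -11/288)
  +(−1)^2/∏(2,0,1,2,3,2)! = 1/48  (running -5/288)
⟨..|..⟩ = √(124416/385)·(-5/288) = -0.312094

−√(15/154) ≈ -0.312094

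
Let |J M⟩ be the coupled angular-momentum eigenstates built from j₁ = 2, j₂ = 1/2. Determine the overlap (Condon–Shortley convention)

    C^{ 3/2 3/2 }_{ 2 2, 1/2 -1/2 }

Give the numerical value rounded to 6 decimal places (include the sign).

+√(4/5) = +0.894427

j₁+j₂−J=1  J+j₁−j₂=3  J−j₁+j₂=0  j₁+j₂+J+1=5
(j₁±m₁, j₂±m₂, J±M) = (4,0,0,1,3,0)
P² = 144/5
sum k=0..0:
  [0] +1/6 = 1/6
S = 1/6
C² = P²·S² = 4/5 ; C = +0.894427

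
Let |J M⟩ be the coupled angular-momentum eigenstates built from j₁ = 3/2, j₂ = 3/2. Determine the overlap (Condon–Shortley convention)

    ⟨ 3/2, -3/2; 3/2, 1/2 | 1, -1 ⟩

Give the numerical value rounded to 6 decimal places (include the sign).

j₁+j₂−J=2  J+j₁−j₂=1  J−j₁+j₂=1  j₁+j₂+J+1=5
(j₁±m₁, j₂±m₂, J±M) = (0,3,2,1,0,2)
P² = 6/5
sum k=2..2:
  [2] +1/2 = 1/2
S = 1/2
C² = P²·S² = 3/10 ; C = +0.547723

+√(3/10) ≈ +0.547723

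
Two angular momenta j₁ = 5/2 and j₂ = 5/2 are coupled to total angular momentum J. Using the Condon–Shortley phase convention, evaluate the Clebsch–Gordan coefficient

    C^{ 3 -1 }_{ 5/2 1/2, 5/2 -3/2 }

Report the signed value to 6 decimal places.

triangle: 2!×3!×3!/9! = 72/362880
(j±m)!: 3!×2!×1!×4!×2!×4! = 13824
prefactor² = (2J+1)×Δ×N² = 96/5
  k=0: +1/(0!×2!×2!×1!×1!×2!) = 1/8
  k=1: −1/(1!×1!×1!×0!×2!×3!) = -1/12
Σ = 1/24  ⇒  CG² = 96/5×1/24² = 1/30
CG = +√(1/30) = +0.182574

+√(1/30) ≈ +0.182574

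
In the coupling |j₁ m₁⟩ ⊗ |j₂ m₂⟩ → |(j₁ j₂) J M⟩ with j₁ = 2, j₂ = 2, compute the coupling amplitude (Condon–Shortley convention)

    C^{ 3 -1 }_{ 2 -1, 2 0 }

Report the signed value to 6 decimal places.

−√(1/5) ≈ -0.447214

j₁+j₂−J=1  J+j₁−j₂=3  J−j₁+j₂=3  j₁+j₂+J+1=8
(j₁±m₁, j₂±m₂, J±M) = (1,3,2,2,2,4)
P² = 36/5
sum k=0..1:
  [0] +1/12 = 1/12
  [1] −1/4 = -1/4
S = -1/6
C² = P²·S² = 1/5 ; C = -0.447214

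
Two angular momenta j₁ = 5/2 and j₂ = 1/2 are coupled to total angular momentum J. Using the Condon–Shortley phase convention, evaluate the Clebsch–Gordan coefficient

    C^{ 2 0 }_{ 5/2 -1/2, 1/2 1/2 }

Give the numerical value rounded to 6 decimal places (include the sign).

√[5·1!4!0!/6! · 2!3!1!0!2!2!] = √(8)
  +(−1)^1/∏(1,0,2,0,2,0)! = -1/4  (running -1/4)
⟨..|..⟩ = √(8)·(-1/4) = -0.707107

-0.707107  (= −√(1/2))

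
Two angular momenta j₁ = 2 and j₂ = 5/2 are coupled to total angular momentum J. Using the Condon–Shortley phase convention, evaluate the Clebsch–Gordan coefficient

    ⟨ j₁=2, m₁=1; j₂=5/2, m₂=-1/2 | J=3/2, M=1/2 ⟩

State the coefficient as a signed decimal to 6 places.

−√(5/21) ≈ -0.487950

√[4·3!1!2!/7! · 3!1!2!3!2!1!] = √(48/35)
  +(−1)^0/∏(0,3,1,2,0,0)! = 1/12  (running 1/12)
  +(−1)^1/∏(1,2,0,1,1,1)! = -1/2  (running -5/12)
⟨..|..⟩ = √(48/35)·(-5/12) = -0.487950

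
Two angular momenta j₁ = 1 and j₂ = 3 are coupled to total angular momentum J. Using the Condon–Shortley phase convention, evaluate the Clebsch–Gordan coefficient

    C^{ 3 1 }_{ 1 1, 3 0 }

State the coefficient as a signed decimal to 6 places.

+√(1/2) ≈ +0.707107

√[7·1!1!5!/8! · 2!0!3!3!4!2!] = √(72)
  +(−1)^0/∏(0,1,0,3,1,2)! = 1/12  (running 1/12)
⟨..|..⟩ = √(72)·(1/12) = +0.707107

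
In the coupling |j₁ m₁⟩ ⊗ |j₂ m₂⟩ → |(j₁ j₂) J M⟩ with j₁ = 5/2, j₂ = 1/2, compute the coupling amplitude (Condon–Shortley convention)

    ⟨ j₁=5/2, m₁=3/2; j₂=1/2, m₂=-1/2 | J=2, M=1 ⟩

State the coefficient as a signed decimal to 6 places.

+0.816497  (= +√(2/3))

triangle: 1!*4!*0!/6! = 24/720
(j±m)!: 4!*1!*0!*1!*3!*1! = 144
prefactor² = (2J+1)*Δ*N² = 24
  k=0: +1/(0!*1!*1!*0!*3!*0!) = 1/6
Σ = 1/6  ⇒  CG² = 24*1/6² = 2/3
CG = +√(2/3) = +0.816497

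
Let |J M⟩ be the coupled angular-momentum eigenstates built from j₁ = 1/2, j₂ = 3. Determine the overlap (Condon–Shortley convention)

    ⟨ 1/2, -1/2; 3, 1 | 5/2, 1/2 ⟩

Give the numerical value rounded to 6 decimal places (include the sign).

√[6·1!0!5!/7! · 0!1!4!2!3!2!] = √(576/7)
  +(−1)^1/∏(1,0,0,3,0,2)! = -1/12  (running -1/12)
⟨..|..⟩ = √(576/7)·(-1/12) = -0.755929

-0.755929  (= −√(4/7))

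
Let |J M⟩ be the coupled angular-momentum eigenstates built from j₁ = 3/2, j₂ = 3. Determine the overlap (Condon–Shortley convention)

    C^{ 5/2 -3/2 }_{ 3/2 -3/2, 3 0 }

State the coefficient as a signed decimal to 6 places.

√[6·2!1!4!/8! · 0!3!3!3!1!4!] = √(1296/35)
  +(−1)^2/∏(2,0,1,1,0,3)! = 1/12  (running 1/12)
⟨..|..⟩ = √(1296/35)·(1/12) = +0.507093

+0.507093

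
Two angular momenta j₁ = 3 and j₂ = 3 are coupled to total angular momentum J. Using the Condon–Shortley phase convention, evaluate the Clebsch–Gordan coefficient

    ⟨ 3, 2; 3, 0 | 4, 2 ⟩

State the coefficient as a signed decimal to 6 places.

+0.139573

j₁+j₂−J=2  J+j₁−j₂=4  J−j₁+j₂=4  j₁+j₂+J+1=11
(j₁±m₁, j₂±m₂, J±M) = (5,1,3,3,6,2)
P² = 124416/77
sum k=0..1:
  [0] +1/72 = 1/72
  [1] −1/96 = -1/96
S = 1/288
C² = P²·S² = 3/154 ; C = +0.139573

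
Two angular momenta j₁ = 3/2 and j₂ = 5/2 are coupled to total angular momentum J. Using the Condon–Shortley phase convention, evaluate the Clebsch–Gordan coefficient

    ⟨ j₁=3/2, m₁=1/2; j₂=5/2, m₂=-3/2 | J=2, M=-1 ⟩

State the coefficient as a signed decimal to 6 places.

+√(1/42) = +0.154303

j₁+j₂−J=2  J+j₁−j₂=1  J−j₁+j₂=3  j₁+j₂+J+1=7
(j₁±m₁, j₂±m₂, J±M) = (2,1,1,4,1,3)
P² = 24/7
sum k=0..1:
  [0] +1/4 = 1/4
  [1] −1/6 = -1/6
S = 1/12
C² = P²·S² = 1/42 ; C = +0.154303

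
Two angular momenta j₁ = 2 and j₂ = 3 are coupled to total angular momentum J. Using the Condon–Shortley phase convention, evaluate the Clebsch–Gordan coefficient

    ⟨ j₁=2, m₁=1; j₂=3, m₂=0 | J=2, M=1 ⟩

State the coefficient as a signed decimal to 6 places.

−√(2/7) = -0.534522

j₁+j₂−J=3  J+j₁−j₂=1  J−j₁+j₂=3  j₁+j₂+J+1=8
(j₁±m₁, j₂±m₂, J±M) = (3,1,3,3,3,1)
P² = 81/14
sum k=0..1:
  [0] +1/36 = 1/36
  [1] −1/4 = -1/4
S = -2/9
C² = P²·S² = 2/7 ; C = -0.534522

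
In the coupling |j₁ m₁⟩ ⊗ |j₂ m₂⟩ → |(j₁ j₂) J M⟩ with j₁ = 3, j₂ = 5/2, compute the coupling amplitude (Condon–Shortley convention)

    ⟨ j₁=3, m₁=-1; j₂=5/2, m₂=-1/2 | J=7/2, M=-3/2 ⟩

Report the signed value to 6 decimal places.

−√(5/21) = -0.487950

triangle: 2!×4!×3!/10! = 288/3628800
(j±m)!: 2!×4!×2!×3!×2!×5! = 138240
prefactor² = (2J+1)×Δ×N² = 3072/35
  k=0: +1/(0!×2!×4!×2!×0!×1!) = 1/96
  k=1: −1/(1!×1!×3!×1!×1!×2!) = -1/12
  k=2: +1/(2!×0!×2!×0!×2!×3!) = 1/48
Σ = -5/96  ⇒  CG² = 3072/35×(-5/96)² = 5/21
CG = −√(5/21) = -0.487950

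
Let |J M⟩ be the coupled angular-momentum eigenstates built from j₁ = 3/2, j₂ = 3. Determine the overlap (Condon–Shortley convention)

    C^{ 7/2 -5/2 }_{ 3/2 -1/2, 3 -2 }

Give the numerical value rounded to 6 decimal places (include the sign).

j₁+j₂−J=1  J+j₁−j₂=2  J−j₁+j₂=5  j₁+j₂+J+1=9
(j₁±m₁, j₂±m₂, J±M) = (1,2,1,5,1,6)
P² = 6400/7
sum k=0..1:
  [0] +1/48 = 1/48
  [1] −1/120 = -1/120
S = 1/80
C² = P²·S² = 1/7 ; C = +0.377964

+0.377964  (= +√(1/7))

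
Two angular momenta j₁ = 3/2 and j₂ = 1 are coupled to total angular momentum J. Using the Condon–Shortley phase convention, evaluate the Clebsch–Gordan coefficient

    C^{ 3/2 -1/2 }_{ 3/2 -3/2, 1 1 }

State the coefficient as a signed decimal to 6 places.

−√(2/5) ≈ -0.632456

√[4·1!2!1!/5! · 0!3!2!0!1!2!] = √(8/5)
  +(−1)^1/∏(1,0,2,1,0,0)! = -1/2  (running -1/2)
⟨..|..⟩ = √(8/5)·(-1/2) = -0.632456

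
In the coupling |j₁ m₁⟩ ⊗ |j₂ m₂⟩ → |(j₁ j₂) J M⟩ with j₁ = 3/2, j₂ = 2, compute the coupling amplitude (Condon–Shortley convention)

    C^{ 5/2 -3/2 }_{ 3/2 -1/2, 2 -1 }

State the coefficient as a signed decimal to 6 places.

+√(1/35) = +0.169031

triangle: 1!·2!·3!/7! = 12/5040
(j±m)!: 1!·2!·1!·3!·1!·4! = 288
prefactor² = (2J+1)·Δ·N² = 144/35
  k=0: +1/(0!·1!·2!·1!·0!·2!) = 1/4
  k=1: −1/(1!·0!·1!·0!·1!·3!) = -1/6
Σ = 1/12  ⇒  CG² = 144/35·1/12² = 1/35
CG = +√(1/35) = +0.169031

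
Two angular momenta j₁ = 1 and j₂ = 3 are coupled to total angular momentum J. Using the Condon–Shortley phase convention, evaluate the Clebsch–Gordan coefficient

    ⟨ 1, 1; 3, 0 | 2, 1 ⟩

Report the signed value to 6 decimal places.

+0.377964  (= +√(1/7))

√[5·2!0!4!/7! · 2!0!3!3!3!1!] = √(144/7)
  +(−1)^0/∏(0,2,0,3,0,1)! = 1/12  (running 1/12)
⟨..|..⟩ = √(144/7)·(1/12) = +0.377964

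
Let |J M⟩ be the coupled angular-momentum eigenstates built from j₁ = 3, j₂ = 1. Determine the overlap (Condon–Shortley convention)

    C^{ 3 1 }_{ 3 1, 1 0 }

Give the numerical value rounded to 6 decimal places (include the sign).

+√(1/12) = +0.288675

√[7·1!5!1!/8! · 4!2!1!1!4!2!] = √(48)
  +(−1)^0/∏(0,1,2,1,3,0)! = 1/12  (running 1/12)
  +(−1)^1/∏(1,0,1,0,4,1)! = -1/24  (running 1/24)
⟨..|..⟩ = √(48)·(1/24) = +0.288675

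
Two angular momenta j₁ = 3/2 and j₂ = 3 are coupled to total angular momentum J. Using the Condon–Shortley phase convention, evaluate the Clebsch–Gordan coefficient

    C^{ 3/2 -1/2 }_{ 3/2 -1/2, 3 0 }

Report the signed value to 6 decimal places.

+0.507093

triangle: 3!·0!·3!/7! = 36/5040
(j±m)!: 1!·2!·3!·3!·1!·2! = 144
prefactor² = (2J+1)·Δ·N² = 144/35
  k=2: +1/(2!·1!·0!·1!·0!·2!) = 1/4
Σ = 1/4  ⇒  CG² = 144/35·1/4² = 9/35
CG = +√(9/35) = +0.507093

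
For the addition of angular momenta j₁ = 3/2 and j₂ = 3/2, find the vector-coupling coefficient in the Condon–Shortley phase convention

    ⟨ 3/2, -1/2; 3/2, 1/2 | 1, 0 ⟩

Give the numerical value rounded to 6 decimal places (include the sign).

triangle: 2!*1!*1!/5! = 2/120
(j±m)!: 1!*2!*2!*1!*1!*1! = 4
prefactor² = (2J+1)*Δ*N² = 1/5
  k=1: −1/(1!*1!*1!*1!*0!*0!) = -1
  k=2: +1/(2!*0!*0!*0!*1!*1!) = 1/2
Σ = -1/2  ⇒  CG² = 1/5*(-1/2)² = 1/20
CG = −√(1/20) = -0.223607

-0.223607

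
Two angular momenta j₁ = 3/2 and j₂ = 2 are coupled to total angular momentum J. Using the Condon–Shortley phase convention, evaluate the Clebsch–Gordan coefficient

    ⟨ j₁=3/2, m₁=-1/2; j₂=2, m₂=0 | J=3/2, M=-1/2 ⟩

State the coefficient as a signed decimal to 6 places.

j₁+j₂−J=2  J+j₁−j₂=1  J−j₁+j₂=2  j₁+j₂+J+1=6
(j₁±m₁, j₂±m₂, J±M) = (1,2,2,2,1,2)
P² = 16/45
sum k=1..2:
  [1] −1/1 = -1
  [2] +1/4 = 1/4
S = -3/4
C² = P²·S² = 1/5 ; C = -0.447214

−√(1/5) ≈ -0.447214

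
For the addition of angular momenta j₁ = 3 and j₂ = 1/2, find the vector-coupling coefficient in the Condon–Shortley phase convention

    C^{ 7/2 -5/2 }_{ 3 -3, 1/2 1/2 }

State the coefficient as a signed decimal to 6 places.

triangle: 0!*6!*1!/8! = 720/40320
(j±m)!: 0!*6!*1!*0!*1!*6! = 518400
prefactor² = (2J+1)*Δ*N² = 518400/7
  k=0: +1/(0!*0!*6!*1!*0!*0!) = 1/720
Σ = 1/720  ⇒  CG² = 518400/7*1/720² = 1/7
CG = +√(1/7) = +0.377964

+0.377964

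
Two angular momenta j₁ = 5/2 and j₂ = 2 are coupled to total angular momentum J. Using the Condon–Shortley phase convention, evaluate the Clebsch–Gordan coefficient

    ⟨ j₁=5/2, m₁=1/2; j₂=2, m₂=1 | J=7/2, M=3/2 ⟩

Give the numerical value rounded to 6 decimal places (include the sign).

-0.308607

triangle: 1!×4!×3!/9! = 144/362880
(j±m)!: 3!×2!×3!×1!×5!×2! = 17280
prefactor² = (2J+1)×Δ×N² = 384/7
  k=0: +1/(0!×1!×2!×3!×2!×0!) = 1/24
  k=1: −1/(1!×0!×1!×2!×3!×1!) = -1/12
Σ = -1/24  ⇒  CG² = 384/7×(-1/24)² = 2/21
CG = −√(2/21) = -0.308607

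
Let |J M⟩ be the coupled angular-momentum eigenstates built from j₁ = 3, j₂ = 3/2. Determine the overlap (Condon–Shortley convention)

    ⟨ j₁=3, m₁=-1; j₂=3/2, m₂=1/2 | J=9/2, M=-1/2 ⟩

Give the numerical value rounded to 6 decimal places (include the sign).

+√(5/14) ≈ +0.597614

j₁+j₂−J=0  J+j₁−j₂=6  J−j₁+j₂=3  j₁+j₂+J+1=10
(j₁±m₁, j₂±m₂, J±M) = (2,4,2,1,4,5)
P² = 23040/7
sum k=0..0:
  [0] +1/96 = 1/96
S = 1/96
C² = P²·S² = 5/14 ; C = +0.597614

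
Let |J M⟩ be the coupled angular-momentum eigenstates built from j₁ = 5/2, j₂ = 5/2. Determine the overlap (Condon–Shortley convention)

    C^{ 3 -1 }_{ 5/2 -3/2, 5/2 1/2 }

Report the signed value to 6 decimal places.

j₁+j₂−J=2  J+j₁−j₂=3  J−j₁+j₂=3  j₁+j₂+J+1=9
(j₁±m₁, j₂±m₂, J±M) = (1,4,3,2,2,4)
P² = 96/5
sum k=1..2:
  [1] −1/12 = -1/12
  [2] +1/8 = 1/8
S = 1/24
C² = P²·S² = 1/30 ; C = +0.182574

+√(1/30) ≈ +0.182574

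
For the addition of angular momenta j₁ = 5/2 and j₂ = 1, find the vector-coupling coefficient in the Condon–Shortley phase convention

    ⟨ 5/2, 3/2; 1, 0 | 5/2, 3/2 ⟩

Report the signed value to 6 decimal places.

+0.507093  (= +√(9/35))

√[6·1!4!1!/7! · 4!1!1!1!4!1!] = √(576/35)
  +(−1)^0/∏(0,1,1,1,3,0)! = 1/6  (running 1/6)
  +(−1)^1/∏(1,0,0,0,4,1)! = -1/24  (running 1/8)
⟨..|..⟩ = √(576/35)·(1/8) = +0.507093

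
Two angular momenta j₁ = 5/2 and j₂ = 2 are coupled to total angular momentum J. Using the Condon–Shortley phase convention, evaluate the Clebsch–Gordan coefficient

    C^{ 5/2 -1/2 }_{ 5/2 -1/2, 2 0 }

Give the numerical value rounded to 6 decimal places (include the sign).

j₁+j₂−J=2  J+j₁−j₂=3  J−j₁+j₂=2  j₁+j₂+J+1=8
(j₁±m₁, j₂±m₂, J±M) = (2,3,2,2,2,3)
P² = 72/35
sum k=0..2:
  [0] +1/24 = 1/24
  [1] −1/2 = -1/2
  [2] +1/8 = 1/8
S = -1/3
C² = P²·S² = 8/35 ; C = -0.478091

−√(8/35) ≈ -0.478091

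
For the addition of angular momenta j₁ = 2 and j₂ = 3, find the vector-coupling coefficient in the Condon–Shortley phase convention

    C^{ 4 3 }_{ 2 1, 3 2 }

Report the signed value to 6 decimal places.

√[9·1!3!5!/10! · 3!1!5!1!7!1!] = √(6480)
  +(−1)^0/∏(0,1,1,5,2,0)! = 1/240  (running 1/240)
  +(−1)^1/∏(1,0,0,4,3,1)! = -1/144  (running -1/360)
⟨..|..⟩ = √(6480)·(-1/360) = -0.223607

-0.223607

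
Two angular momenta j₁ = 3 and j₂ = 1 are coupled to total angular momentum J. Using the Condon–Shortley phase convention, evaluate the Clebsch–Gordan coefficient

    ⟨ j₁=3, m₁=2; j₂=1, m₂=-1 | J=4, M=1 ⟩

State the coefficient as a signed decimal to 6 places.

+√(3/28) ≈ +0.327327

√[9·0!6!2!/9! · 5!1!0!2!5!3!] = √(43200/7)
  +(−1)^0/∏(0,0,1,0,5,2)! = 1/240  (running 1/240)
⟨..|..⟩ = √(43200/7)·(1/240) = +0.327327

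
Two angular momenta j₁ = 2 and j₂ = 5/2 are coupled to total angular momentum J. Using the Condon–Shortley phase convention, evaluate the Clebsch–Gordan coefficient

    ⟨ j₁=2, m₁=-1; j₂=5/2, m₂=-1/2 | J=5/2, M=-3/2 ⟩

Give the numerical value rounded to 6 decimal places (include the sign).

j₁+j₂−J=2  J+j₁−j₂=2  J−j₁+j₂=3  j₁+j₂+J+1=8
(j₁±m₁, j₂±m₂, J±M) = (1,3,2,3,1,4)
P² = 216/35
sum k=1..2:
  [1] −1/4 = -1/4
  [2] +1/12 = 1/12
S = -1/6
C² = P²·S² = 6/35 ; C = -0.414039

−√(6/35) = -0.414039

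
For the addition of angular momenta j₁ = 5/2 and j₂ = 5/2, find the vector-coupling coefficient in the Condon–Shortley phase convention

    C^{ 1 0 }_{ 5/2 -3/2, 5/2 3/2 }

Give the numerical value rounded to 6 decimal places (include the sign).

−√(9/70) = -0.358569

triangle: 4!·1!·1!/7! = 24/5040
(j±m)!: 1!·4!·4!·1!·1!·1! = 576
prefactor² = (2J+1)·Δ·N² = 288/35
  k=3: −1/(3!·1!·1!·1!·0!·0!) = -1/6
  k=4: +1/(4!·0!·0!·0!·1!·1!) = 1/24
Σ = -1/8  ⇒  CG² = 288/35·(-1/8)² = 9/70
CG = −√(9/70) = -0.358569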